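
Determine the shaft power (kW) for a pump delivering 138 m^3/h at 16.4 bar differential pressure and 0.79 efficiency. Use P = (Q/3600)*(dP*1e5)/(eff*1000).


Q = 138 / 3600 = 0.0383333 m^3/s
P = 0.0383333 * (16.4 * 1e5) / 0.79 / 1000 = 79.58

79.58 kW


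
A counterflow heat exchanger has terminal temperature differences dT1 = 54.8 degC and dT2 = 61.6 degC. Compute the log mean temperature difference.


LMTD = (dT1 - dT2) / ln(dT1/dT2)
= (54.8 - 61.6) / ln(54.8 / 61.6) = -6.8 / -0.116972 = 58.13

58.13 degC


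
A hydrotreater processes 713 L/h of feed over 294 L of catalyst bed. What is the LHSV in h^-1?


LHSV = volumetric feed rate / catalyst volume
= 713 L/h / 294 L
= 2.425 h^-1

2.425 h^-1


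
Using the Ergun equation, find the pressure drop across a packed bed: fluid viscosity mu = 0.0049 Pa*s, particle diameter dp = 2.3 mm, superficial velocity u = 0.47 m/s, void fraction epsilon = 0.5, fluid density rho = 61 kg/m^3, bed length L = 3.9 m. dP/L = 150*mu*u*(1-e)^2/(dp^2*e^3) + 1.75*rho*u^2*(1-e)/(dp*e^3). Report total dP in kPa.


dp = 2.3 mm = 0.0023 m
Viscous term = 150*0.0049*0.47*(1-0.5)^2 / (0.0023^2*0.5^3) = 130605
Inertial term = 1.75*61*0.47^2*(1-0.5) / (0.0023*0.5^3) = 41010.6
dP/L = 130605 + 41010.6 = 171616 Pa/m
dP = 171616 * 3.9 / 1000 = 669.3 kPa

669.3 kPa


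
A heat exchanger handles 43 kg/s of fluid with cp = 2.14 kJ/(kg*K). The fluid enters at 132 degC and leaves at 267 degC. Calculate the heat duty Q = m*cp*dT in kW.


Q = m_dot * cp * delta_T
delta_T = 267 - 132 = 135 K
Q = 43 * 2.14 * 135
= 92.02 * 135
= 12422.7 kW

12422.7 kW


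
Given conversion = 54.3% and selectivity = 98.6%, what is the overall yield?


Overall yield = conversion (%) * selectivity (%) / 100
Conversion = 54.3%, Selectivity = 98.6%
Y = 54.3 * 98.6 / 100
= 53.5398 %

53.5398 %


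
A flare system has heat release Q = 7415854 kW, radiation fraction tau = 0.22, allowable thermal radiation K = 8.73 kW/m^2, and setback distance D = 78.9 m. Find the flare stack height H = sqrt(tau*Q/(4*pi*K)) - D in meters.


tau*Q/(4*pi*K) = 0.22 * 7415854 / (4 * pi * 8.73) = 14871.7
sqrt(14871.7) = 121.95
H = 121.95 - 78.9 = 43.05

43.05 m


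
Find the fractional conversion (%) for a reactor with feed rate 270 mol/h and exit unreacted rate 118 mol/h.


X = (F_in - F_out) / F_in * 100
Moles reacted = 270 - 118 = 152
X = 152 / 270 * 100
= 0.5630 * 100
= 56.30 %

56.30 %


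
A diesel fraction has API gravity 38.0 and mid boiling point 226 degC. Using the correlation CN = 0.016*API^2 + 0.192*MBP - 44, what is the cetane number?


CN = 0.016 * 38.0^2 + 0.192 * 226 - 44
CN = 23.104 + 43.392 - 44 = 22.496

22.496


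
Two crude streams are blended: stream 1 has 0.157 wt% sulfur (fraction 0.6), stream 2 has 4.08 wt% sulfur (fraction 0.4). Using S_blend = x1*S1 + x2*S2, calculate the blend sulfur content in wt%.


Linear sulfur blending: S_blend = x1*S1 + x2*S2
Contribution 1: 0.6 * 0.157 = 0.0942 wt%
Contribution 2: 0.4 * 4.08 = 1.632 wt%
S_blend = 0.0942 + 1.632 = 1.7262

1.7262 wt%


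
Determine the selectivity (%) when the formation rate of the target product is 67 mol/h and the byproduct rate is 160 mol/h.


Selectivity = desired / (desired + undesired) * 100
Total products = 67 + 160 = 227 mol/h
S = 67 / 227 * 100
= 0.2952 * 100
= 29.52 %

29.52 %


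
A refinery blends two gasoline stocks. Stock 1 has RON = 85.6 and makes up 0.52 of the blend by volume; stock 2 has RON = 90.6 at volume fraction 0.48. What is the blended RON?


Linear blending: RON_blend = sum(vi * RONi)
Contribution 1: 0.52 * 85.6 = 44.512
Contribution 2: 0.48 * 90.6 = 43.488
RON_blend = 44.512 + 43.488 = 88

88


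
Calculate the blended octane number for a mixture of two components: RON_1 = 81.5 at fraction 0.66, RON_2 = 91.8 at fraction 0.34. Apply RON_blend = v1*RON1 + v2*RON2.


Linear blending: RON_blend = sum(vi * RONi)
Contribution 1: 0.66 * 81.5 = 53.79
Contribution 2: 0.34 * 91.8 = 31.212
RON_blend = 53.79 + 31.212 = 85.002

85.002


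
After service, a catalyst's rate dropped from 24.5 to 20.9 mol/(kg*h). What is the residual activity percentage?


Activity (%) = (rate_used / rate_fresh) * 100
rate_used = 20.9, rate_fresh = 24.5
= (20.9 / 24.5) * 100
= 0.8531 * 100 = 85.31

85.31 %


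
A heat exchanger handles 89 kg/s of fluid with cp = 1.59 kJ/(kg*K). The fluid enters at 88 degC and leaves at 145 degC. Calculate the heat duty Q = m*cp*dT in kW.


Q = m_dot * cp * delta_T
delta_T = 145 - 88 = 57 K
Q = 89 * 1.59 * 57
= 141.51 * 57
= 8066.07 kW

8066.07 kW


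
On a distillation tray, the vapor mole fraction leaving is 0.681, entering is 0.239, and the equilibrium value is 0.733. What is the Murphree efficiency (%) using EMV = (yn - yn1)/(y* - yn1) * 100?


Murphree vapor efficiency: EMV = (y_n - y_(n-1)) / (y*_n - y_(n-1)) * 100
EMV = (0.681 - 0.239) / (0.733 - 0.239) * 100 = 0.442 / 0.494 * 100 = 89.47

89.47 %


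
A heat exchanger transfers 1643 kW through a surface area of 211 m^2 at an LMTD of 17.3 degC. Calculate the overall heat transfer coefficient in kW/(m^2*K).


From Q = U*A*LMTD, U = Q / (A * LMTD)
U = 1643 / (211 * 17.3) = 1643 / 3650.3 = 0.4501

0.4501 kW/(m^2*K)


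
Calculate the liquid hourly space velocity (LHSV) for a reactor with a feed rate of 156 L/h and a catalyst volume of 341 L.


LHSV = volumetric feed rate / catalyst volume
= 156 L/h / 341 L
= 0.4575 h^-1

0.4575 h^-1


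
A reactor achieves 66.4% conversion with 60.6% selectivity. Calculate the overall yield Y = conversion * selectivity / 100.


Overall yield = conversion (%) * selectivity (%) / 100
Conversion = 66.4%, Selectivity = 60.6%
Y = 66.4 * 60.6 / 100
= 40.2384 %

40.2384 %


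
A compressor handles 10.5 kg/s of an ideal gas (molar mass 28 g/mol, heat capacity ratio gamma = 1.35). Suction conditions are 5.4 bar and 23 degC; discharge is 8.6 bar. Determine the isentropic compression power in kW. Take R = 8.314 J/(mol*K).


Isentropic work: W = m*(gamma/(gamma-1))*(R*T1/MW)*((P2/P1)^((gamma-1)/gamma) - 1)
T1 = 23 + 273.15 = 296.15 K
Pressure ratio = 8.6 / 5.4 = 1.59259
Exponent = (1.35 - 1)/1.35 = 0.259259
(P2/P1)^exp - 1 = 1.59259^0.259259 - 1 = 0.128229
W = 10.5 * 1.35 / 0.35 * 8.314 * 296.15 / 28 * 0.128229 = 456.7

456.7 kW


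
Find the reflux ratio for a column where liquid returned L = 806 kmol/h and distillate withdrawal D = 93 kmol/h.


Reflux ratio definition: R = L / D (liquid returned / distillate withdrawn)
L = 806 kmol/h, D = 93 kmol/h
R = 806 / 93 = 8.667

8.667


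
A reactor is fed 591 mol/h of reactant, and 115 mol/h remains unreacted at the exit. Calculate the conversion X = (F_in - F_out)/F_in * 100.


X = (F_in - F_out) / F_in * 100
Moles reacted = 591 - 115 = 476
X = 476 / 591 * 100
= 0.8054 * 100
= 80.54 %

80.54 %


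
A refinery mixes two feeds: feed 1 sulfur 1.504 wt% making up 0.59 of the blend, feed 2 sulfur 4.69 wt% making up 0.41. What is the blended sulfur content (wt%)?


Linear sulfur blending: S_blend = x1*S1 + x2*S2
Contribution 1: 0.59 * 1.504 = 0.88736 wt%
Contribution 2: 0.41 * 4.69 = 1.9229 wt%
S_blend = 0.88736 + 1.9229 = 2.81026

2.81026 wt%


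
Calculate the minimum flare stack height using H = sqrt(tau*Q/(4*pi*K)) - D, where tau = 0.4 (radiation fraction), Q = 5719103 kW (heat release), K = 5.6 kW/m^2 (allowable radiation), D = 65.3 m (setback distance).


tau*Q/(4*pi*K) = 0.4 * 5719103 / (4 * pi * 5.6) = 32508
sqrt(32508) = 180.3
H = 180.3 - 65.3 = 115.0

115.0 m


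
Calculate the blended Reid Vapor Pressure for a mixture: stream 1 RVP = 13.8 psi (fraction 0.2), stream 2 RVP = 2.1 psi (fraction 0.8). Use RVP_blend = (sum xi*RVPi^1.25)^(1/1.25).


Chevron index: RVP_blend = (sum xi*RVPi^1.25)^(1/1.25)
RVP^1.25 terms: 0.2 * 13.8^1.25 + 0.8 * 2.1^1.25 = 7.34198
RVP_blend = 7.34198^(1/1.25) = 4.928

4.928 psi


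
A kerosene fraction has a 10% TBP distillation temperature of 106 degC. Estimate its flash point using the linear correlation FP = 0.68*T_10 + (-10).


FP = 0.68 * 106 + (-10) = 62.08

62.08 degC


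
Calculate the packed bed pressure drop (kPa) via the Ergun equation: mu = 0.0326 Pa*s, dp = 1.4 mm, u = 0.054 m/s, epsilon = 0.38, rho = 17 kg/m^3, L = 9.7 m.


dp = 1.4 mm = 0.0014 m
Viscous term = 150*0.0326*0.054*(1-0.38)^2 / (0.0014^2*0.38^3) = 943798
Inertial term = 1.75*17*0.054^2*(1-0.38) / (0.0014*0.38^3) = 700.144
dP/L = 943798 + 700.144 = 944498 Pa/m
dP = 944498 * 9.7 / 1000 = 9162 kPa

9162 kPa


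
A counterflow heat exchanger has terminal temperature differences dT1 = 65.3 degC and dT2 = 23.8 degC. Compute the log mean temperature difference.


LMTD = (dT1 - dT2) / ln(dT1/dT2)
= (65.3 - 23.8) / ln(65.3 / 23.8) = 41.5 / 1.00931 = 41.12

41.12 degC


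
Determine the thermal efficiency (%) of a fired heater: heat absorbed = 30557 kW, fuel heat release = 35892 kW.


Furnace efficiency = Q_absorbed / Q_fuel * 100
= 30557 / 35892 * 100 = 85.14

85.14 %


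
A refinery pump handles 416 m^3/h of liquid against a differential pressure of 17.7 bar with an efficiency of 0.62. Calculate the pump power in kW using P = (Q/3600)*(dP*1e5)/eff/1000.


Q = 416 / 3600 = 0.115556 m^3/s
P = 0.115556 * (17.7 * 1e5) / 0.62 / 1000 = 329.9

329.9 kW


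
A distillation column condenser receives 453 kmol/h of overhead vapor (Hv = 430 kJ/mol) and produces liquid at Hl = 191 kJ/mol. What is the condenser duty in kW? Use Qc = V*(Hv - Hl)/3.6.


Qc = 453 * (430 - 191) / 3.6 = 453 * 239 / 3.6 = 30070

30070 kW


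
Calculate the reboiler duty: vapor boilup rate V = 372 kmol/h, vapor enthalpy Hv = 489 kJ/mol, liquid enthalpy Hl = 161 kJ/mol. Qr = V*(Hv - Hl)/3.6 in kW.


Qr = 372 * (489 - 161) / 3.6 = 372 * 328 / 3.6 = 33890

33890 kW


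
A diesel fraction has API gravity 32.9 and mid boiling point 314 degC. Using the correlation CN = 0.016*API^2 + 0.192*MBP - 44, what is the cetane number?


CN = 0.016 * 32.9^2 + 0.192 * 314 - 44
CN = 17.31856 + 60.288 - 44 = 33.60656

33.60656


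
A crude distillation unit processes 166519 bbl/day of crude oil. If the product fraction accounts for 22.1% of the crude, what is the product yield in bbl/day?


Crude throughput = 166519 bbl/day
Fraction yield = 22.1%
yield = throughput * fraction / 100
yield = 166519 * 22.1 / 100 = 36800.699

36800.699 bbl/day


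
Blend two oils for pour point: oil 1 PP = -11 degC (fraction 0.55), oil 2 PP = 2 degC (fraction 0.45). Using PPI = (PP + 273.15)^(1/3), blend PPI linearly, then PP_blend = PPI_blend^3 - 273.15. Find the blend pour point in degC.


PPI_1 = (-11 + 273.15)^(1/3) = 6.400049
PPI_2 = (2 + 273.15)^(1/3) = 6.504139
PPI_blend = 0.55 * 6.400049 + 0.45 * 6.504139 = 6.44689
PP_blend = 6.44689^3 - 273.15 = 267.9482 - 273.15 = -5.2

-5.2 degC


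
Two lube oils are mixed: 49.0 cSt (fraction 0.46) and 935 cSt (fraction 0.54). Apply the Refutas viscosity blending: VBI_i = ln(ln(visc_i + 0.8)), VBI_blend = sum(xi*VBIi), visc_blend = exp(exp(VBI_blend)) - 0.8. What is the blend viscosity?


Refutas method: VBN_i = 14.534*ln(ln(visc_i + 0.8)) + 10.975, blended linearly by mass fraction; since VBN is linear in VBI_i = ln(ln(visc_i + 0.8)) and the fractions sum to 1, blend VBI directly: visc = exp(exp(VBI_blend)) - 0.8
VBI_1 = ln(ln(49.0 + 0.8)) = 1.36303
VBI_2 = ln(ln(935 + 0.8)) = 1.92299
VBI_blend = 0.46 * 1.36303 + 0.54 * 1.92299 = 1.66541
visc_blend = exp(exp(1.66541)) - 0.8 = 197.1

197.1 cSt


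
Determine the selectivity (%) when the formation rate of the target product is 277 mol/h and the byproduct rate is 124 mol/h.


Selectivity = desired / (desired + undesired) * 100
Total products = 277 + 124 = 401 mol/h
S = 277 / 401 * 100
= 0.6908 * 100
= 69.08 %

69.08 %


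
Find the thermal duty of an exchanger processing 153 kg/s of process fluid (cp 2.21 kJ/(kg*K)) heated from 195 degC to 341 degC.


Q = m_dot * cp * delta_T
delta_T = 341 - 195 = 146 K
Q = 153 * 2.21 * 146
= 338.13 * 146
= 49366.98 kW

49366.98 kW


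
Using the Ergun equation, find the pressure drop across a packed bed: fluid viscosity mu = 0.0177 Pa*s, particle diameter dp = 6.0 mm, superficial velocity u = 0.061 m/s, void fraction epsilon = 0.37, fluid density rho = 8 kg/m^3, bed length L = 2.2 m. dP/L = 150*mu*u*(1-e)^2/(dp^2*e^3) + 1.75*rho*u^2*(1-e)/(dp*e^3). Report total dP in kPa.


dp = 6.0 mm = 0.006 m
Viscous term = 150*0.0177*0.061*(1-0.37)^2 / (0.006^2*0.37^3) = 35250.7
Inertial term = 1.75*8*0.061^2*(1-0.37) / (0.006*0.37^3) = 107.987
dP/L = 35250.7 + 107.987 = 35358.7 Pa/m
dP = 35358.7 * 2.2 / 1000 = 77.79 kPa

77.79 kPa


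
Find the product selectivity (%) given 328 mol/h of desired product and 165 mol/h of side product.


Selectivity = desired / (desired + undesired) * 100
Total products = 328 + 165 = 493 mol/h
S = 328 / 493 * 100
= 0.6653 * 100
= 66.53 %

66.53 %


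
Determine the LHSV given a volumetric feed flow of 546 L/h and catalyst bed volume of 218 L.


LHSV = volumetric feed rate / catalyst volume
= 546 L/h / 218 L
= 2.505 h^-1

2.505 h^-1


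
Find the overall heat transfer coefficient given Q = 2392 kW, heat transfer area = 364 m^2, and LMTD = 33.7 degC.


From Q = U*A*LMTD, U = Q / (A * LMTD)
U = 2392 / (364 * 33.7) = 2392 / 12266.8 = 0.1950

0.1950 kW/(m^2*K)


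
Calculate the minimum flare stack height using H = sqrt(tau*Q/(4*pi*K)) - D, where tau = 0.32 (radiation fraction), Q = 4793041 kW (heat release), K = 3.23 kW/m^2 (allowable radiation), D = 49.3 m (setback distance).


tau*Q/(4*pi*K) = 0.32 * 4793041 / (4 * pi * 3.23) = 37787.6
sqrt(37787.6) = 194.39
H = 194.39 - 49.3 = 145.1

145.1 m


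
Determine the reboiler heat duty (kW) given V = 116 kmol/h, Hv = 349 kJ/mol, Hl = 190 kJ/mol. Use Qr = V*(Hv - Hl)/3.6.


Qr = 116 * (349 - 190) / 3.6 = 116 * 159 / 3.6 = 5123

5123 kW


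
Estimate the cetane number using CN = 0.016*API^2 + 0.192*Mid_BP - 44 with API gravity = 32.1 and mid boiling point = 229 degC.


CN = 0.016 * 32.1^2 + 0.192 * 229 - 44
CN = 16.48656 + 43.968 - 44 = 16.45456

16.45456


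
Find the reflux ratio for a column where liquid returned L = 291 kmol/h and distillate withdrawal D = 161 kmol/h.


Reflux ratio definition: R = L / D (liquid returned / distillate withdrawn)
L = 291 kmol/h, D = 161 kmol/h
R = 291 / 161 = 1.807

1.807


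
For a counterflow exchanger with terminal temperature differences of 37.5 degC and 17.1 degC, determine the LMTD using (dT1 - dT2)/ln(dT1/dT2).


LMTD = (dT1 - dT2) / ln(dT1/dT2)
= (37.5 - 17.1) / ln(37.5 / 17.1) = 20.4 / 0.785262 = 25.98

25.98 degC


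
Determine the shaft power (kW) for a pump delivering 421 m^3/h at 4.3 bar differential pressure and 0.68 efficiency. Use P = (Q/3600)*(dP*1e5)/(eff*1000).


Q = 421 / 3600 = 0.116944 m^3/s
P = 0.116944 * (4.3 * 1e5) / 0.68 / 1000 = 73.95

73.95 kW


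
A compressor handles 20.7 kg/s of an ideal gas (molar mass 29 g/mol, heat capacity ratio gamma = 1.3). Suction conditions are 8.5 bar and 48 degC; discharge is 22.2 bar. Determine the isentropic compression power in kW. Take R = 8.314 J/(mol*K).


Isentropic work: W = m*(gamma/(gamma-1))*(R*T1/MW)*((P2/P1)^((gamma-1)/gamma) - 1)
T1 = 48 + 273.15 = 321.15 K
Pressure ratio = 22.2 / 8.5 = 2.61176
Exponent = (1.3 - 1)/1.3 = 0.230769
(P2/P1)^exp - 1 = 2.61176^0.230769 - 1 = 0.248002
W = 20.7 * 1.3 / 0.3 * 8.314 * 321.15 / 29 * 0.248002 = 2048

2048 kW


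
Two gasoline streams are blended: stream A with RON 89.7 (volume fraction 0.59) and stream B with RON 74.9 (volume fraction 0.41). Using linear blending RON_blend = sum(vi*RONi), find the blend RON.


Linear blending: RON_blend = sum(vi * RONi)
Contribution 1: 0.59 * 89.7 = 52.923
Contribution 2: 0.41 * 74.9 = 30.709
RON_blend = 52.923 + 30.709 = 83.632

83.632


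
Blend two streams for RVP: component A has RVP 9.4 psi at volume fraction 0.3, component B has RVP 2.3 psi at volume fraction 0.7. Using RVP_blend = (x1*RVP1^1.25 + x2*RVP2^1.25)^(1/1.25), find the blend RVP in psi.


Chevron index: RVP_blend = (sum xi*RVPi^1.25)^(1/1.25)
RVP^1.25 terms: 0.3 * 9.4^1.25 + 0.7 * 2.3^1.25 = 6.92048
RVP_blend = 6.92048^(1/1.25) = 4.700

4.700 psi


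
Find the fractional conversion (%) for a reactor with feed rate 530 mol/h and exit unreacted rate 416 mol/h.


X = (F_in - F_out) / F_in * 100
Moles reacted = 530 - 416 = 114
X = 114 / 530 * 100
= 0.2151 * 100
= 21.51 %

21.51 %


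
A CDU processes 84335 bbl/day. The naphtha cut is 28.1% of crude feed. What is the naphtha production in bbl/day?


Crude throughput = 84335 bbl/day
Fraction yield = 28.1%
yield = throughput * fraction / 100
yield = 84335 * 28.1 / 100 = 23698.135

23698.135 bbl/day


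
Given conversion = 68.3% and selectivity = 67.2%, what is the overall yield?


Overall yield = conversion (%) * selectivity (%) / 100
Conversion = 68.3%, Selectivity = 67.2%
Y = 68.3 * 67.2 / 100
= 45.8976 %

45.8976 %


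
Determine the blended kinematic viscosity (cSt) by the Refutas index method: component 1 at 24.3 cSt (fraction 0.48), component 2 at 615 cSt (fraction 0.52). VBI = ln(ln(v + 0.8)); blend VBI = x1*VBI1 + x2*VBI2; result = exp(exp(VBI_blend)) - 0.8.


Refutas method: VBN_i = 14.534*ln(ln(visc_i + 0.8)) + 10.975, blended linearly by mass fraction; since VBN is linear in VBI_i = ln(ln(visc_i + 0.8)) and the fractions sum to 1, blend VBI directly: visc = exp(exp(VBI_blend)) - 0.8
VBI_1 = ln(ln(24.3 + 0.8)) = 1.17027
VBI_2 = ln(ln(615 + 0.8)) = 1.85987
VBI_blend = 0.48 * 1.17027 + 0.52 * 1.85987 = 1.52886
visc_blend = exp(exp(1.52886)) - 0.8 = 99.98

99.98 cSt


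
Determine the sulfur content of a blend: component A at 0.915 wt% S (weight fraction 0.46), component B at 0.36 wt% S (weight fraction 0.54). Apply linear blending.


Linear sulfur blending: S_blend = x1*S1 + x2*S2
Contribution 1: 0.46 * 0.915 = 0.4209 wt%
Contribution 2: 0.54 * 0.36 = 0.1944 wt%
S_blend = 0.4209 + 0.1944 = 0.6153

0.6153 wt%


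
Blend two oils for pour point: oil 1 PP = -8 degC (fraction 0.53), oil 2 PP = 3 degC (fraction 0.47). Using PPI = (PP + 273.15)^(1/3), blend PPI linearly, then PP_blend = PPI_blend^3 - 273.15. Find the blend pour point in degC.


PPI_1 = (-8 + 273.15)^(1/3) = 6.42437
PPI_2 = (3 + 273.15)^(1/3) = 6.512009
PPI_blend = 0.53 * 6.42437 + 0.47 * 6.512009 = 6.46556
PP_blend = 6.46556^3 - 273.15 = 270.2828 - 273.15 = -2.87

-2.87 degC


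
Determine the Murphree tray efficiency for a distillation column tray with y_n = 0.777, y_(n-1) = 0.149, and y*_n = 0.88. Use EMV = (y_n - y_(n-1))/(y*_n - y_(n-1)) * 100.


Murphree vapor efficiency: EMV = (y_n - y_(n-1)) / (y*_n - y_(n-1)) * 100
EMV = (0.777 - 0.149) / (0.88 - 0.149) * 100 = 0.628 / 0.731 * 100 = 85.91

85.91 %


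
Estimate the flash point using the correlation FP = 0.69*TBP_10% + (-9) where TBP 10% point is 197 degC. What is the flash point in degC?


FP = 0.69 * 197 + (-9) = 126.93

126.93 degC


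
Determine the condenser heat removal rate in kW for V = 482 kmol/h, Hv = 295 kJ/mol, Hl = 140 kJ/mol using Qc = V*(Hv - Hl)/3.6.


Qc = 482 * (295 - 140) / 3.6 = 482 * 155 / 3.6 = 20750

20750 kW


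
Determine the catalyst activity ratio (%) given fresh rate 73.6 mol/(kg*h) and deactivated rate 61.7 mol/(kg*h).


Activity (%) = (rate_used / rate_fresh) * 100
rate_used = 61.7, rate_fresh = 73.6
= (61.7 / 73.6) * 100
= 0.8383 * 100 = 83.83

83.83 %


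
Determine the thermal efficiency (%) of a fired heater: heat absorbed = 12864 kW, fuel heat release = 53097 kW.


Furnace efficiency = Q_absorbed / Q_fuel * 100
= 12864 / 53097 * 100 = 24.23

24.23 %


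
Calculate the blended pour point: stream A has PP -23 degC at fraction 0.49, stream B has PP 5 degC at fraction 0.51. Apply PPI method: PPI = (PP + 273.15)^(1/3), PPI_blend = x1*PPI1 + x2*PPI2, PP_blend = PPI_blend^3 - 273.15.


PPI_1 = (-23 + 273.15)^(1/3) = 6.300865
PPI_2 = (5 + 273.15)^(1/3) = 6.527693
PPI_blend = 0.49 * 6.300865 + 0.51 * 6.527693 = 6.416547
PP_blend = 6.416547^3 - 273.15 = 264.1826 - 273.15 = -8.97

-8.97 degC


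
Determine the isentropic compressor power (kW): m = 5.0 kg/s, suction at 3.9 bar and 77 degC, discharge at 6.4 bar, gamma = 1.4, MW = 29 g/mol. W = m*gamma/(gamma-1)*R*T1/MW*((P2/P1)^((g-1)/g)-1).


Isentropic work: W = m*(gamma/(gamma-1))*(R*T1/MW)*((P2/P1)^((gamma-1)/gamma) - 1)
T1 = 77 + 273.15 = 350.15 K
Pressure ratio = 6.4 / 3.9 = 1.64103
Exponent = (1.4 - 1)/1.4 = 0.285714
(P2/P1)^exp - 1 = 1.64103^0.285714 - 1 = 0.152025
W = 5.0 * 1.4 / 0.4 * 8.314 * 350.15 / 29 * 0.152025 = 267.1

267.1 kW


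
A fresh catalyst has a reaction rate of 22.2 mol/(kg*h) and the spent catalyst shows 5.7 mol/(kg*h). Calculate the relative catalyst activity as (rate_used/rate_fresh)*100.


Activity (%) = (rate_used / rate_fresh) * 100
rate_used = 5.7, rate_fresh = 22.2
= (5.7 / 22.2) * 100
= 0.2568 * 100 = 25.68

25.68 %


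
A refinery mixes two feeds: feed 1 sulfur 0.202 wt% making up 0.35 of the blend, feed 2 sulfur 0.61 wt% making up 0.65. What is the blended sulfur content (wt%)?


Linear sulfur blending: S_blend = x1*S1 + x2*S2
Contribution 1: 0.35 * 0.202 = 0.0707 wt%
Contribution 2: 0.65 * 0.61 = 0.3965 wt%
S_blend = 0.0707 + 0.3965 = 0.4672

0.4672 wt%


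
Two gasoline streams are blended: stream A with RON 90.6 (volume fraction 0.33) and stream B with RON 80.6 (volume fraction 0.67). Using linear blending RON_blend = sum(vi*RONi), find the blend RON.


Linear blending: RON_blend = sum(vi * RONi)
Contribution 1: 0.33 * 90.6 = 29.898
Contribution 2: 0.67 * 80.6 = 54.002
RON_blend = 29.898 + 54.002 = 83.9

83.9


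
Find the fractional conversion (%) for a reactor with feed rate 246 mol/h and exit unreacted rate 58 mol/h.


X = (F_in - F_out) / F_in * 100
Moles reacted = 246 - 58 = 188
X = 188 / 246 * 100
= 0.7642 * 100
= 76.42 %

76.42 %


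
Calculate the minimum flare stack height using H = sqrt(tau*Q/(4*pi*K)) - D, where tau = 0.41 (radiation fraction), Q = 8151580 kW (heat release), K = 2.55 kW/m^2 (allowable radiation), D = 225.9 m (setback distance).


tau*Q/(4*pi*K) = 0.41 * 8151580 / (4 * pi * 2.55) = 104298
sqrt(104298) = 322.952
H = 322.952 - 225.9 = 97.05

97.05 m


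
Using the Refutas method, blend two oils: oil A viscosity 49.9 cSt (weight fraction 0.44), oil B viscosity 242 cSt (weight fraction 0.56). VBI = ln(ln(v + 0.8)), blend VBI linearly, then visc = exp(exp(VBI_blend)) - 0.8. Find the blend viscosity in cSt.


Refutas method: VBN_i = 14.534*ln(ln(visc_i + 0.8)) + 10.975, blended linearly by mass fraction; since VBN is linear in VBI_i = ln(ln(visc_i + 0.8)) and the fractions sum to 1, blend VBI directly: visc = exp(exp(VBI_blend)) - 0.8
VBI_1 = ln(ln(49.9 + 0.8)) = 1.3676
VBI_2 = ln(ln(242 + 0.8)) = 1.70334
VBI_blend = 0.44 * 1.3676 + 0.56 * 1.70334 = 1.55561
visc_blend = exp(exp(1.55561)) - 0.8 = 113.4

113.4 cSt


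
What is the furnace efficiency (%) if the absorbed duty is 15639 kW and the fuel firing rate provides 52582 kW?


Furnace efficiency = Q_absorbed / Q_fuel * 100
= 15639 / 52582 * 100 = 29.74

29.74 %


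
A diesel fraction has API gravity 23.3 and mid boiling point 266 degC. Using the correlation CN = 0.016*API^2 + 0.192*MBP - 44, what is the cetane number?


CN = 0.016 * 23.3^2 + 0.192 * 266 - 44
CN = 8.68624 + 51.072 - 44 = 15.75824

15.75824


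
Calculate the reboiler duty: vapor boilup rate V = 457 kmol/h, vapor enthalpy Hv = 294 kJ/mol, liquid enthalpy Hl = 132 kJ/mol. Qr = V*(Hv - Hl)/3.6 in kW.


Qr = 457 * (294 - 132) / 3.6 = 457 * 162 / 3.6 = 20560

20560 kW


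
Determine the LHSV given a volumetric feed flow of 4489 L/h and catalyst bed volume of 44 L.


LHSV = volumetric feed rate / catalyst volume
= 4489 L/h / 44 L
= 102.0 h^-1

102.0 h^-1


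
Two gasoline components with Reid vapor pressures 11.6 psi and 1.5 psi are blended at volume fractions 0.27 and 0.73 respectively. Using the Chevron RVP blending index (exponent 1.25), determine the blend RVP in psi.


Chevron index: RVP_blend = (sum xi*RVPi^1.25)^(1/1.25)
RVP^1.25 terms: 0.27 * 11.6^1.25 + 0.73 * 1.5^1.25 = 6.99193
RVP_blend = 6.99193^(1/1.25) = 4.739

4.739 psi


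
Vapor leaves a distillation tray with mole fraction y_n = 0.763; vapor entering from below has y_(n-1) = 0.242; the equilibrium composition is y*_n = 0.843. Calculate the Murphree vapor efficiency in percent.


Murphree vapor efficiency: EMV = (y_n - y_(n-1)) / (y*_n - y_(n-1)) * 100
EMV = (0.763 - 0.242) / (0.843 - 0.242) * 100 = 0.521 / 0.601 * 100 = 86.69

86.69 %


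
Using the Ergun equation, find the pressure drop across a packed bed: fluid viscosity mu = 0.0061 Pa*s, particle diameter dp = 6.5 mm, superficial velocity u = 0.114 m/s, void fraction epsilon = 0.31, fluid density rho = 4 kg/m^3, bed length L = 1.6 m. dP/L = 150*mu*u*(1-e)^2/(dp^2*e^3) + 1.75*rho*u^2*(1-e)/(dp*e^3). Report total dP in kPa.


dp = 6.5 mm = 0.0065 m
Viscous term = 150*0.0061*0.114*(1-0.31)^2 / (0.0065^2*0.31^3) = 39455.9
Inertial term = 1.75*4*0.114^2*(1-0.31) / (0.0065*0.31^3) = 324.159
dP/L = 39455.9 + 324.159 = 39780.1 Pa/m
dP = 39780.1 * 1.6 / 1000 = 63.65 kPa

63.65 kPa


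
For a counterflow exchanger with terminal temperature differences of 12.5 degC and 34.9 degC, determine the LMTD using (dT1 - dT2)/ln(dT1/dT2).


LMTD = (dT1 - dT2) / ln(dT1/dT2)
= (12.5 - 34.9) / ln(12.5 / 34.9) = -22.4 / -1.02676 = 21.82

21.82 degC


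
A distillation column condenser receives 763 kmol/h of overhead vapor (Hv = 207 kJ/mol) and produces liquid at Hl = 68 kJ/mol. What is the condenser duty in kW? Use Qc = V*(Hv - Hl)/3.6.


Qc = 763 * (207 - 68) / 3.6 = 763 * 139 / 3.6 = 29460

29460 kW


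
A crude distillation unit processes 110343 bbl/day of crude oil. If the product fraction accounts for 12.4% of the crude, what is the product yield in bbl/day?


Crude throughput = 110343 bbl/day
Fraction yield = 12.4%
yield = throughput * fraction / 100
yield = 110343 * 12.4 / 100 = 13682.532

13682.532 bbl/day


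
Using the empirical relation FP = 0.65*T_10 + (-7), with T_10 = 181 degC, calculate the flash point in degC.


FP = 0.65 * 181 + (-7) = 110.65

110.65 degC


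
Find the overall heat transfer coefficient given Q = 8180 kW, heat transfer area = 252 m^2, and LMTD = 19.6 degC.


From Q = U*A*LMTD, U = Q / (A * LMTD)
U = 8180 / (252 * 19.6) = 8180 / 4939.2 = 1.656

1.656 kW/(m^2*K)


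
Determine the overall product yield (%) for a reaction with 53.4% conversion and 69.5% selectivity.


Overall yield = conversion (%) * selectivity (%) / 100
Conversion = 53.4%, Selectivity = 69.5%
Y = 53.4 * 69.5 / 100
= 37.113 %

37.113 %


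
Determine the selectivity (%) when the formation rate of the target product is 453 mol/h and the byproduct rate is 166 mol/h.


Selectivity = desired / (desired + undesired) * 100
Total products = 453 + 166 = 619 mol/h
S = 453 / 619 * 100
= 0.7318 * 100
= 73.18 %

73.18 %


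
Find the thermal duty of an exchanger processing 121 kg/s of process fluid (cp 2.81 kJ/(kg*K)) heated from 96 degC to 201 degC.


Q = m_dot * cp * delta_T
delta_T = 201 - 96 = 105 K
Q = 121 * 2.81 * 105
= 340.01 * 105
= 35701.05 kW

35701.05 kW


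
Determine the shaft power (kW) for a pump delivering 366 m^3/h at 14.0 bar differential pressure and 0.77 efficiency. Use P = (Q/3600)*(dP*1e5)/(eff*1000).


Q = 366 / 3600 = 0.101667 m^3/s
P = 0.101667 * (14.0 * 1e5) / 0.77 / 1000 = 184.8

184.8 kW


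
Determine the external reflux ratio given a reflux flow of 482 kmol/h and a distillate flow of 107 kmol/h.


Reflux ratio definition: R = L / D (liquid returned / distillate withdrawn)
L = 482 kmol/h, D = 107 kmol/h
R = 482 / 107 = 4.505

4.505


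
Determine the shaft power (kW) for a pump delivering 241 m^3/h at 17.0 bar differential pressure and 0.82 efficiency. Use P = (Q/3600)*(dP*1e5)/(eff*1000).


Q = 241 / 3600 = 0.0669444 m^3/s
P = 0.0669444 * (17.0 * 1e5) / 0.82 / 1000 = 138.8

138.8 kW


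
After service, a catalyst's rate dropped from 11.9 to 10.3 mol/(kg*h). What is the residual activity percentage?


Activity (%) = (rate_used / rate_fresh) * 100
rate_used = 10.3, rate_fresh = 11.9
= (10.3 / 11.9) * 100
= 0.8655 * 100 = 86.55

86.55 %


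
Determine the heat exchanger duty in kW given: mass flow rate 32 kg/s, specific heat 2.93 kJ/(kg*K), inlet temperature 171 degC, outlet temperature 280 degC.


Q = m_dot * cp * delta_T
delta_T = 280 - 171 = 109 K
Q = 32 * 2.93 * 109
= 93.76 * 109
= 10219.84 kW

10219.84 kW


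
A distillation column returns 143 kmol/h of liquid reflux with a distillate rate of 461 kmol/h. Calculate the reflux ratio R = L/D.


Reflux ratio definition: R = L / D (liquid returned / distillate withdrawn)
L = 143 kmol/h, D = 461 kmol/h
R = 143 / 461 = 0.3102

0.3102


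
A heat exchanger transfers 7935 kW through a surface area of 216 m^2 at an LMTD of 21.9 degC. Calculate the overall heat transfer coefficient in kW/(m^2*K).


From Q = U*A*LMTD, U = Q / (A * LMTD)
U = 7935 / (216 * 21.9) = 7935 / 4730.4 = 1.677

1.677 kW/(m^2*K)


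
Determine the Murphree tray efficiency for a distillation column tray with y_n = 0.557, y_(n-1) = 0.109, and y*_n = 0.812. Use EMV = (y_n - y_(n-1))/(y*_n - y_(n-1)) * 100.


Murphree vapor efficiency: EMV = (y_n - y_(n-1)) / (y*_n - y_(n-1)) * 100
EMV = (0.557 - 0.109) / (0.812 - 0.109) * 100 = 0.448 / 0.703 * 100 = 63.73

63.73 %


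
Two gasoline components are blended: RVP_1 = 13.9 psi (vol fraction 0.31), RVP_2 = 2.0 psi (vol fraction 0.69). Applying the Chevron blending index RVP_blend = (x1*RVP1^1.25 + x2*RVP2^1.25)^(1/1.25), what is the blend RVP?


Chevron index: RVP_blend = (sum xi*RVPi^1.25)^(1/1.25)
RVP^1.25 terms: 0.31 * 13.9^1.25 + 0.69 * 2.0^1.25 = 9.96124
RVP_blend = 9.96124^(1/1.25) = 6.290

6.290 psi


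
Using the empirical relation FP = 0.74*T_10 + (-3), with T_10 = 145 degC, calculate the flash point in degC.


FP = 0.74 * 145 + (-3) = 104.3

104.3 degC


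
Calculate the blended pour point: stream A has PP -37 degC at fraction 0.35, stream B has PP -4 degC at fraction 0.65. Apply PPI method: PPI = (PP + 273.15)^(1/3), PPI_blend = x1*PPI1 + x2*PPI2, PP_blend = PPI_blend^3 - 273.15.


PPI_1 = (-37 + 273.15)^(1/3) = 6.181056
PPI_2 = (-4 + 273.15)^(1/3) = 6.456514
PPI_blend = 0.35 * 6.181056 + 0.65 * 6.456514 = 6.360104
PP_blend = 6.360104^3 - 273.15 = 257.2721 - 273.15 = -15.88

-15.88 degC


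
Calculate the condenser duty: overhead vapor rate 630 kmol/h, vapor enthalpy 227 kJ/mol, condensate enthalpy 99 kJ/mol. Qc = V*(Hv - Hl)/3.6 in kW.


Qc = 630 * (227 - 99) / 3.6 = 630 * 128 / 3.6 = 22400

22400 kW


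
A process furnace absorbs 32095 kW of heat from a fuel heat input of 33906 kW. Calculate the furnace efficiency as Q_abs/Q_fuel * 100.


Furnace efficiency = Q_absorbed / Q_fuel * 100
= 32095 / 33906 * 100 = 94.66

94.66 %


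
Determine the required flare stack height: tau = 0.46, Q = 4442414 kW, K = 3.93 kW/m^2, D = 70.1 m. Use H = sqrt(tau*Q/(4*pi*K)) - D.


tau*Q/(4*pi*K) = 0.46 * 4442414 / (4 * pi * 3.93) = 41378.5
sqrt(41378.5) = 203.417
H = 203.417 - 70.1 = 133.3

133.3 m


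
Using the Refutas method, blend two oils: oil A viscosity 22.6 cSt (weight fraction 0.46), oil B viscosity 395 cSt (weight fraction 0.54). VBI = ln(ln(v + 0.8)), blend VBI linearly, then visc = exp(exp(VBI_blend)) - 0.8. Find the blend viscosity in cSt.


Refutas method: VBN_i = 14.534*ln(ln(visc_i + 0.8)) + 10.975, blended linearly by mass fraction; since VBN is linear in VBI_i = ln(ln(visc_i + 0.8)) and the fractions sum to 1, blend VBI directly: visc = exp(exp(VBI_blend)) - 0.8
VBI_1 = ln(ln(22.6 + 0.8)) = 1.14827
VBI_2 = ln(ln(395 + 0.8)) = 1.78857
VBI_blend = 0.46 * 1.14827 + 0.54 * 1.78857 = 1.49403
visc_blend = exp(exp(1.49403)) - 0.8 = 85.26

85.26 cSt


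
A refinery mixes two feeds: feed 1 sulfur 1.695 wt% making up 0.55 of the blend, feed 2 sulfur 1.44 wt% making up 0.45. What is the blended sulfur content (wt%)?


Linear sulfur blending: S_blend = x1*S1 + x2*S2
Contribution 1: 0.55 * 1.695 = 0.93225 wt%
Contribution 2: 0.45 * 1.44 = 0.648 wt%
S_blend = 0.93225 + 0.648 = 1.58025

1.58025 wt%


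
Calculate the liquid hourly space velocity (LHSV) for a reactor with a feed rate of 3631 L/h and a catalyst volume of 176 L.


LHSV = volumetric feed rate / catalyst volume
= 3631 L/h / 176 L
= 20.63 h^-1

20.63 h^-1


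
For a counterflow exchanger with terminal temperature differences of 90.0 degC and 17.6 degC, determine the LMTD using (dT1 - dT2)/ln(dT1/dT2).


LMTD = (dT1 - dT2) / ln(dT1/dT2)
= (90.0 - 17.6) / ln(90.0 / 17.6) = 72.4 / 1.63191 = 44.37

44.37 degC


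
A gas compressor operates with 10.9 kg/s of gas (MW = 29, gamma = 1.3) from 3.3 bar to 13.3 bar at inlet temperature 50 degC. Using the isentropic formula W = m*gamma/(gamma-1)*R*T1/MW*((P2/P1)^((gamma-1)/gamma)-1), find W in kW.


Isentropic work: W = m*(gamma/(gamma-1))*(R*T1/MW)*((P2/P1)^((gamma-1)/gamma) - 1)
T1 = 50 + 273.15 = 323.15 K
Pressure ratio = 13.3 / 3.3 = 4.0303
Exponent = (1.3 - 1)/1.3 = 0.230769
(P2/P1)^exp - 1 = 4.0303^0.230769 - 1 = 0.379409
W = 10.9 * 1.3 / 0.3 * 8.314 * 323.15 / 29 * 0.379409 = 1660

1660 kW


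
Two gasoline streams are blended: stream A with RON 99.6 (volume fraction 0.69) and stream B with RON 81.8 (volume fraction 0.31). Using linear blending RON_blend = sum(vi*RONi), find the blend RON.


Linear blending: RON_blend = sum(vi * RONi)
Contribution 1: 0.69 * 99.6 = 68.724
Contribution 2: 0.31 * 81.8 = 25.358
RON_blend = 68.724 + 25.358 = 94.082

94.082


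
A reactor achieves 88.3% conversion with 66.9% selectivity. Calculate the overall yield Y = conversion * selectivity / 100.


Overall yield = conversion (%) * selectivity (%) / 100
Conversion = 88.3%, Selectivity = 66.9%
Y = 88.3 * 66.9 / 100
= 59.0727 %

59.0727 %


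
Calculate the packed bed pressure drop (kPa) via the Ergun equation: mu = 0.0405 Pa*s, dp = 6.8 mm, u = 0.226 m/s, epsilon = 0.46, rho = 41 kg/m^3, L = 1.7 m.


dp = 6.8 mm = 0.0068 m
Viscous term = 150*0.0405*0.226*(1-0.46)^2 / (0.0068^2*0.46^3) = 88951
Inertial term = 1.75*41*0.226^2*(1-0.46) / (0.0068*0.46^3) = 2989.86
dP/L = 88951 + 2989.86 = 91940.9 Pa/m
dP = 91940.9 * 1.7 / 1000 = 156.3 kPa

156.3 kPa


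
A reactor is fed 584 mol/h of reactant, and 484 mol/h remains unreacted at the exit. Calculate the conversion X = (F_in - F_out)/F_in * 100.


X = (F_in - F_out) / F_in * 100
Moles reacted = 584 - 484 = 100
X = 100 / 584 * 100
= 0.1712 * 100
= 17.12 %

17.12 %


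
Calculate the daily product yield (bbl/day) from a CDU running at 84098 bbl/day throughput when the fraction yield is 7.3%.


Crude throughput = 84098 bbl/day
Fraction yield = 7.3%
yield = throughput * fraction / 100
yield = 84098 * 7.3 / 100 = 6139.154

6139.154 bbl/day


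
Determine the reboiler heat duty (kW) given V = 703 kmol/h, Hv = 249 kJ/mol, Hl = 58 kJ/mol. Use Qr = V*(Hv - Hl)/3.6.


Qr = 703 * (249 - 58) / 3.6 = 703 * 191 / 3.6 = 37300

37300 kW


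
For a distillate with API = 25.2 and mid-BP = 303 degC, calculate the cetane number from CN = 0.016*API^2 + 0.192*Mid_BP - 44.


CN = 0.016 * 25.2^2 + 0.192 * 303 - 44
CN = 10.16064 + 58.176 - 44 = 24.33664

24.33664


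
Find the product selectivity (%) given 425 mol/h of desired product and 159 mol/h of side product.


Selectivity = desired / (desired + undesired) * 100
Total products = 425 + 159 = 584 mol/h
S = 425 / 584 * 100
= 0.7277 * 100
= 72.77 %

72.77 %


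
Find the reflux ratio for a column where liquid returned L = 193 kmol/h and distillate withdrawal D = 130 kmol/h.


Reflux ratio definition: R = L / D (liquid returned / distillate withdrawn)
L = 193 kmol/h, D = 130 kmol/h
R = 193 / 130 = 1.485

1.485


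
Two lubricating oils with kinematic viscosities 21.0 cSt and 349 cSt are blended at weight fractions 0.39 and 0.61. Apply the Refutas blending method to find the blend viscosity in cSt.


Refutas method: VBN_i = 14.534*ln(ln(visc_i + 0.8)) + 10.975, blended linearly by mass fraction; since VBN is linear in VBI_i = ln(ln(visc_i + 0.8)) and the fractions sum to 1, blend VBI directly: visc = exp(exp(VBI_blend)) - 0.8
VBI_1 = ln(ln(21.0 + 0.8)) = 1.12555
VBI_2 = ln(ln(349 + 0.8)) = 1.7677
VBI_blend = 0.39 * 1.12555 + 0.61 * 1.7677 = 1.51726
visc_blend = exp(exp(1.51726)) - 0.8 = 94.76

94.76 cSt


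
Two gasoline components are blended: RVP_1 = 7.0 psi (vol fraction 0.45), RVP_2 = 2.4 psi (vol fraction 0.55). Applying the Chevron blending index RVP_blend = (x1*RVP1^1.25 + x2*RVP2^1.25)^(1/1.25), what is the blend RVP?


Chevron index: RVP_blend = (sum xi*RVPi^1.25)^(1/1.25)
RVP^1.25 terms: 0.45 * 7.0^1.25 + 0.55 * 2.4^1.25 = 6.76668
RVP_blend = 6.76668^(1/1.25) = 4.616

4.616 psi


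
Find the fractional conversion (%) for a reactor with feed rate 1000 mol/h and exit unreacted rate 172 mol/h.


X = (F_in - F_out) / F_in * 100
Moles reacted = 1000 - 172 = 828
X = 828 / 1000 * 100
= 0.8280 * 100
= 82.80 %

82.80 %


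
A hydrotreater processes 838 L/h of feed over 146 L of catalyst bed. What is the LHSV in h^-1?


LHSV = volumetric feed rate / catalyst volume
= 838 L/h / 146 L
= 5.740 h^-1

5.740 h^-1


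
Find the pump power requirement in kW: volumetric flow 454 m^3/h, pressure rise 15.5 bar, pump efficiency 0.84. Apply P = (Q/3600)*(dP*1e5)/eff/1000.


Q = 454 / 3600 = 0.126111 m^3/s
P = 0.126111 * (15.5 * 1e5) / 0.84 / 1000 = 232.7

232.7 kW


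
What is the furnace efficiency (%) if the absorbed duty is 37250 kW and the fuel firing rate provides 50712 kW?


Furnace efficiency = Q_absorbed / Q_fuel * 100
= 37250 / 50712 * 100 = 73.45

73.45 %


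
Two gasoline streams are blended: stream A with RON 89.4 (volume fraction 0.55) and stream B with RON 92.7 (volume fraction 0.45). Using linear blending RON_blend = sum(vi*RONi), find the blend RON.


Linear blending: RON_blend = sum(vi * RONi)
Contribution 1: 0.55 * 89.4 = 49.17
Contribution 2: 0.45 * 92.7 = 41.715
RON_blend = 49.17 + 41.715 = 90.885

90.885


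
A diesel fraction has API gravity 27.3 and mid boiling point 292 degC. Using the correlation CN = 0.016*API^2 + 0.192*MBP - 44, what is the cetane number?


CN = 0.016 * 27.3^2 + 0.192 * 292 - 44
CN = 11.92464 + 56.064 - 44 = 23.98864

23.98864


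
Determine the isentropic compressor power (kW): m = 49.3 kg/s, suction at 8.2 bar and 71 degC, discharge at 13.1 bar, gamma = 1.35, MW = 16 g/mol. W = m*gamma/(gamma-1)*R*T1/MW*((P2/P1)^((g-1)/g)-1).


Isentropic work: W = m*(gamma/(gamma-1))*(R*T1/MW)*((P2/P1)^((gamma-1)/gamma) - 1)
T1 = 71 + 273.15 = 344.15 K
Pressure ratio = 13.1 / 8.2 = 1.59756
Exponent = (1.35 - 1)/1.35 = 0.259259
(P2/P1)^exp - 1 = 1.59756^0.259259 - 1 = 0.129141
W = 49.3 * 1.35 / 0.35 * 8.314 * 344.15 / 16 * 0.129141 = 4392

4392 kW


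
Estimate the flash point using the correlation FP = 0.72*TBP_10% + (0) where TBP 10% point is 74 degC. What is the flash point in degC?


FP = 0.72 * 74 + (0) = 53.28

53.28 degC


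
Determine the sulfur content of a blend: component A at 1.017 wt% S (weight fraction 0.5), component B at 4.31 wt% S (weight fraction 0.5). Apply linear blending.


Linear sulfur blending: S_blend = x1*S1 + x2*S2
Contribution 1: 0.5 * 1.017 = 0.5085 wt%
Contribution 2: 0.5 * 4.31 = 2.155 wt%
S_blend = 0.5085 + 2.155 = 2.6635

2.6635 wt%


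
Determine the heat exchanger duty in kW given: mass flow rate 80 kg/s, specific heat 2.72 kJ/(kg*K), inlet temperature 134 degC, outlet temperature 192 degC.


Q = m_dot * cp * delta_T
delta_T = 192 - 134 = 58 K
Q = 80 * 2.72 * 58
= 217.6 * 58
= 12620.8 kW

12620.8 kW


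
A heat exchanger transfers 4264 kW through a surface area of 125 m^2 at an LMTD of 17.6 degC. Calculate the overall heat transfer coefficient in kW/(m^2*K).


From Q = U*A*LMTD, U = Q / (A * LMTD)
U = 4264 / (125 * 17.6) = 4264 / 2200 = 1.938

1.938 kW/(m^2*K)


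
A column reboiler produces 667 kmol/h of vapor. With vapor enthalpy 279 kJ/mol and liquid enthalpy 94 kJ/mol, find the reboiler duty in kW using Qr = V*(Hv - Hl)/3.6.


Qr = 667 * (279 - 94) / 3.6 = 667 * 185 / 3.6 = 34280

34280 kW
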